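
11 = 11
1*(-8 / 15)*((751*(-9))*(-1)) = -18024 / 5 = -3604.80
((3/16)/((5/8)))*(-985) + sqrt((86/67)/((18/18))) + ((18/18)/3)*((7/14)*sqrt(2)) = -591/2 + sqrt(2)/6 + sqrt(5762)/67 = -294.13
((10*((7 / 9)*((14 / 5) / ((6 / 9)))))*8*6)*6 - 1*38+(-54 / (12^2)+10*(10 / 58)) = 2174153 / 232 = 9371.35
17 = 17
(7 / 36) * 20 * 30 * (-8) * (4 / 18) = -5600 / 27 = -207.41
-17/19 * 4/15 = -68/285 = -0.24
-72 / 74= -0.97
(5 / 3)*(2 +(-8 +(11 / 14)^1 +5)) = -5 / 14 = -0.36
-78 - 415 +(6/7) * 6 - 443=-6516/7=-930.86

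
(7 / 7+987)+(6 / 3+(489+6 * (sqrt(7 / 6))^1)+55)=sqrt(42)+1534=1540.48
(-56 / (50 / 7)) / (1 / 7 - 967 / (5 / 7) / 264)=362208 / 230315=1.57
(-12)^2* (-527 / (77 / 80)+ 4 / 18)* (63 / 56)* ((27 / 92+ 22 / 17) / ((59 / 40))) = -169518084840 / 1776313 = -95432.55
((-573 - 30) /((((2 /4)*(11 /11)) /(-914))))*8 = 8818272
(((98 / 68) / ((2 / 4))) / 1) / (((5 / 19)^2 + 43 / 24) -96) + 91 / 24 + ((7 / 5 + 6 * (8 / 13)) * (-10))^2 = 146047448368879 / 56238699192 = 2596.92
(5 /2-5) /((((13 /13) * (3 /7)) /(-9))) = 105 /2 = 52.50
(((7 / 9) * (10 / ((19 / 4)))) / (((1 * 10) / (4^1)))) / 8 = 0.08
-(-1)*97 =97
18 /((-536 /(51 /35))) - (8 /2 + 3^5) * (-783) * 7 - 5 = 12698662301 /9380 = 1353801.95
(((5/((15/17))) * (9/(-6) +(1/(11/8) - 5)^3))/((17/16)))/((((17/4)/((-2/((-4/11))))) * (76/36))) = -10158672/39083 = -259.93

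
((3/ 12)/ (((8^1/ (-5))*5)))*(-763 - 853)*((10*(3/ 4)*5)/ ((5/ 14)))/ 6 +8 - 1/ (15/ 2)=53497/ 60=891.62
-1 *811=-811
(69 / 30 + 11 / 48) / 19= 607 / 4560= 0.13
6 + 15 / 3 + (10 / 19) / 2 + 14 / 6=775 / 57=13.60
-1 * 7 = -7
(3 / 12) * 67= 67 / 4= 16.75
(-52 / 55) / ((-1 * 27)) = 52 / 1485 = 0.04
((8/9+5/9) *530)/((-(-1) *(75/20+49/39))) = 358280/2343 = 152.92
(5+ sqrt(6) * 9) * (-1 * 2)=-18 * sqrt(6) - 10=-54.09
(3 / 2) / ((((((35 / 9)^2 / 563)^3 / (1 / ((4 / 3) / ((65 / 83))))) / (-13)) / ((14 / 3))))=-48082628455912089 / 17437262500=-2757464.28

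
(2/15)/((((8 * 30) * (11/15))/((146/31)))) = 0.00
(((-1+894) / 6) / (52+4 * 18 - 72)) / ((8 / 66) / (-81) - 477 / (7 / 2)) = -5569641 / 265207280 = -0.02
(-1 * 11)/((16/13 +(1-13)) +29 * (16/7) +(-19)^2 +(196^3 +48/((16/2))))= -1001/685226225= -0.00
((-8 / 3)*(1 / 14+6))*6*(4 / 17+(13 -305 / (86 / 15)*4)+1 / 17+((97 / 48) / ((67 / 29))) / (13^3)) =735986802115 / 37977342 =19379.63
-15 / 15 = -1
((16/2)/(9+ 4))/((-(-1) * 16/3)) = 3/26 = 0.12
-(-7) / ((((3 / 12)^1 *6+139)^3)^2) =448 / 492309163417681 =0.00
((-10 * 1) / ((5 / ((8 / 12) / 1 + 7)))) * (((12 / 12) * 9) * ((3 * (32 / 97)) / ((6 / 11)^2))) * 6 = -267168 / 97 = -2754.31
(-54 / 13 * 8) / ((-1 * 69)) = 144 / 299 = 0.48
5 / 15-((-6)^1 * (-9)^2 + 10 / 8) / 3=1943 / 12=161.92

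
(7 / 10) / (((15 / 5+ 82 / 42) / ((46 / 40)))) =3381 / 20800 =0.16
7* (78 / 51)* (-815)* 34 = -296660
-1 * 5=-5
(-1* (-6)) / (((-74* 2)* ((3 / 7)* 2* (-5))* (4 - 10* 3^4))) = -7 / 596440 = -0.00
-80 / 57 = -1.40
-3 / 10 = -0.30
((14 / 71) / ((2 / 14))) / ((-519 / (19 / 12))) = -931 / 221094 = -0.00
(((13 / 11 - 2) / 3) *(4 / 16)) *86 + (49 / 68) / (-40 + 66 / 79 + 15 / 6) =-6373315 / 1083291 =-5.88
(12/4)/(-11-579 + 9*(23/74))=-222/43453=-0.01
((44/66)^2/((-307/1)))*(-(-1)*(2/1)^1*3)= -8/921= -0.01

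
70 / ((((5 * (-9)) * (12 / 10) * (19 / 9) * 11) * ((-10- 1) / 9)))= 105 / 2299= 0.05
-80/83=-0.96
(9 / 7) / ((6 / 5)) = 15 / 14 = 1.07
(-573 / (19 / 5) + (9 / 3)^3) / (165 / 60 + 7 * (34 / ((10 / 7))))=-15680 / 21451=-0.73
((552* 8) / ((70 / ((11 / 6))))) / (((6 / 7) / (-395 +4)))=-791384 / 15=-52758.93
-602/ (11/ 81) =-4432.91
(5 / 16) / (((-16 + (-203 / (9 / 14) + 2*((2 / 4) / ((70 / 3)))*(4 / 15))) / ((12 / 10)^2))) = -2835 / 2090128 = -0.00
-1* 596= -596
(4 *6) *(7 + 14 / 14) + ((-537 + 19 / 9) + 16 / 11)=-341.43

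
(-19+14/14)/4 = -9/2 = -4.50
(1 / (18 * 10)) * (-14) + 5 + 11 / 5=7.12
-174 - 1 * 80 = -254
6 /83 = 0.07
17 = 17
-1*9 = -9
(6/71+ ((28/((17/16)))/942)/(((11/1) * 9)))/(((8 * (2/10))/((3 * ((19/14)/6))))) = 226672945/6303494736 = 0.04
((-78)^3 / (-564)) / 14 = 19773 / 329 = 60.10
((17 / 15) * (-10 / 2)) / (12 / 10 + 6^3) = -85 / 3258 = -0.03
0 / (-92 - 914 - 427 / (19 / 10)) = 0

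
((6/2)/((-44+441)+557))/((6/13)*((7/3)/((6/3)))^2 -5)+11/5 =198738/90365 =2.20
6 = 6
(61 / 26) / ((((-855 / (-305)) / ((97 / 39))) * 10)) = 360937 / 1733940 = 0.21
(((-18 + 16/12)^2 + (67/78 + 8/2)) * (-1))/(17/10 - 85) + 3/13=353176/97461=3.62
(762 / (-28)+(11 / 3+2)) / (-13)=905 / 546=1.66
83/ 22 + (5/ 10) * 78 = 941/ 22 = 42.77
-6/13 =-0.46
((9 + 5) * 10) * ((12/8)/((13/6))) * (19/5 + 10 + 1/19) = 331632/247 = 1342.64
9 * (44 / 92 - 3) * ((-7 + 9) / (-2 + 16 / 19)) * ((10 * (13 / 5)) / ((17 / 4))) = 1031472 / 4301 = 239.82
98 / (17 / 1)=98 / 17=5.76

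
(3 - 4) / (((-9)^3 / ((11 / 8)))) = 0.00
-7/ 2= -3.50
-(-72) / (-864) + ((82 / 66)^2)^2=10907737 / 4743684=2.30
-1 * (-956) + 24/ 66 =10520/ 11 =956.36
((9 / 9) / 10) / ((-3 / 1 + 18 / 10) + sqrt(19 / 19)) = -1 / 2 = -0.50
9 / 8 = 1.12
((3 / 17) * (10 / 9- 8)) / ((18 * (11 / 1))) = -31 / 5049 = -0.01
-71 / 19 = -3.74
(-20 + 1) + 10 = -9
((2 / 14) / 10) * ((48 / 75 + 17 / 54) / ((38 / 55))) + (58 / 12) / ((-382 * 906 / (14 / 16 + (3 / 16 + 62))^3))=-295480925642731 / 84842930995200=-3.48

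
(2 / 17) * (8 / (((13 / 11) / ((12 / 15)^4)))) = 45056 / 138125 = 0.33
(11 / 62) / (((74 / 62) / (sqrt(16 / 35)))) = 22 * sqrt(35) / 1295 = 0.10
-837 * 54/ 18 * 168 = -421848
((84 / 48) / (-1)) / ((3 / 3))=-7 / 4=-1.75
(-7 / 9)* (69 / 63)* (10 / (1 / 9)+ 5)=-2185 / 27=-80.93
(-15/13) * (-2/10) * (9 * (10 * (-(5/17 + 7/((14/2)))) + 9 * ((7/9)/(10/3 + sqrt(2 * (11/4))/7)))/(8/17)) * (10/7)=-60222150/882791-144585 * sqrt(22)/504452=-69.56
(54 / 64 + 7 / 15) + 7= 3989 / 480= 8.31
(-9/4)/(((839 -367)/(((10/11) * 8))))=-45/1298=-0.03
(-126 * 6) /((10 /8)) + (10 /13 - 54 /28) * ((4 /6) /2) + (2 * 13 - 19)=-1633049 /2730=-598.19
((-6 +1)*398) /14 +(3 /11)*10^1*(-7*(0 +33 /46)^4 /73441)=-163592430173845 /1150900961336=-142.14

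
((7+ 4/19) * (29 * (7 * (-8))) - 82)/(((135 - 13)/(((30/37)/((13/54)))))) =-181477260/557479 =-325.53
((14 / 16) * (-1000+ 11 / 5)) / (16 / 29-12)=1012767 / 13280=76.26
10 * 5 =50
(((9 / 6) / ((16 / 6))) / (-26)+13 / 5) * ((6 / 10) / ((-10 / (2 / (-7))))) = 16089 / 364000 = 0.04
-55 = -55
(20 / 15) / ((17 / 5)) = 20 / 51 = 0.39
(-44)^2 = 1936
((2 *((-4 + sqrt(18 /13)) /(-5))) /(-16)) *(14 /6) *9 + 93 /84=-139 /140 + 63 *sqrt(26) /520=-0.38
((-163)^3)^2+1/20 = 375107391560181/20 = 18755369578009.05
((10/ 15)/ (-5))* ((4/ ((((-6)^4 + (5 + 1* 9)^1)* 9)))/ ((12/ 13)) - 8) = 282947/ 265275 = 1.07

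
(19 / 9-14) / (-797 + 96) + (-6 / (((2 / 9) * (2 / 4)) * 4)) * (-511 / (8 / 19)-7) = 1663401107 / 100944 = 16478.45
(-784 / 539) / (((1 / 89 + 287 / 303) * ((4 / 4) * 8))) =-26967 / 142153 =-0.19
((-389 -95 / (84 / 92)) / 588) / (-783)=5177 / 4834242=0.00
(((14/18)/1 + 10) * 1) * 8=776/9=86.22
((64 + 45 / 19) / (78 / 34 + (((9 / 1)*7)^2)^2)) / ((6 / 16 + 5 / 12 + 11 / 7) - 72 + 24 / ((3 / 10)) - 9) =150059 / 48549976499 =0.00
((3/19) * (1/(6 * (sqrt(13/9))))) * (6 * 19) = 9 * sqrt(13)/13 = 2.50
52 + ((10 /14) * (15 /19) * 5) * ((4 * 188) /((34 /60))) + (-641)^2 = 937579513 /2261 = 414674.71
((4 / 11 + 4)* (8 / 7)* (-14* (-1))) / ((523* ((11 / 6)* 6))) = 768 / 63283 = 0.01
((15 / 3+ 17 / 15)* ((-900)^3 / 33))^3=-3310613835264000000000000000 / 1331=-2487313174503380916604057.00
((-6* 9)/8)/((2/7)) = -189/8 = -23.62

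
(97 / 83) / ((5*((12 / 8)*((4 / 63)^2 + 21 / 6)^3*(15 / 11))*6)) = 19766689439112 / 44653478279378125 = 0.00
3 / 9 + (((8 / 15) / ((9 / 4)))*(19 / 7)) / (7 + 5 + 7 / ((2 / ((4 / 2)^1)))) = 347 / 945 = 0.37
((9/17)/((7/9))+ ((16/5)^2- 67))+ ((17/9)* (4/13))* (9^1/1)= -1966568/38675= -50.85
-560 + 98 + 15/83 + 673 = 17528/83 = 211.18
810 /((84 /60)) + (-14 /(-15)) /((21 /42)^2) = 61142 /105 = 582.30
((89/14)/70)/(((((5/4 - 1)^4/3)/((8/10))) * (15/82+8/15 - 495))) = -0.11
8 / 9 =0.89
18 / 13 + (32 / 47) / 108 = 22946 / 16497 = 1.39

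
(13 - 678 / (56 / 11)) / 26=-3365 / 728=-4.62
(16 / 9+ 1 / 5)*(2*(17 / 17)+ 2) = 7.91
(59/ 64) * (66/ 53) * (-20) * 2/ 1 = -9735/ 212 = -45.92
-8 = -8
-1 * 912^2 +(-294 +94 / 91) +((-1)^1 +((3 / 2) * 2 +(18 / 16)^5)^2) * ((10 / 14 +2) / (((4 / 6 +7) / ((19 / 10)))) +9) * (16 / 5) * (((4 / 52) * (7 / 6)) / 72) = -168288246668330745011 / 202260747386880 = -832036.12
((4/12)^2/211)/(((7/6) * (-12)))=-1/26586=-0.00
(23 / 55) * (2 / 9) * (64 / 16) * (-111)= -41.26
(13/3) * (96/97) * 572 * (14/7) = 475904/97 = 4906.23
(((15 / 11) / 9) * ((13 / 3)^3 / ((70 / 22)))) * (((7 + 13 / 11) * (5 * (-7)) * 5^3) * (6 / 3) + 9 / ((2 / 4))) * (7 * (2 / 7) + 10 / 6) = -192189166 / 189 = -1016873.89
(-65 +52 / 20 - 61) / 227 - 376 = -427377 / 1135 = -376.54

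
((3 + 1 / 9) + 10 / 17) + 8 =1790 / 153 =11.70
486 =486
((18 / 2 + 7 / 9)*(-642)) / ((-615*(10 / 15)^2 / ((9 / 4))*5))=10.33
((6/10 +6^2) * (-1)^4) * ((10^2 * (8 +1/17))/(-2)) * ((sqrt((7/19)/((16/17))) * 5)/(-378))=208925 * sqrt(2261)/81396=122.05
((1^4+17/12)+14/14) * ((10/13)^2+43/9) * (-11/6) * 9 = -3683317/12168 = -302.71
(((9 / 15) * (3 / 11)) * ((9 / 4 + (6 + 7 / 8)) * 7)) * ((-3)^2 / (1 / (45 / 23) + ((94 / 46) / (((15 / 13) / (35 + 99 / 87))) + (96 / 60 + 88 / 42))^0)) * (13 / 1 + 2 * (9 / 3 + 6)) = 11548089 / 5984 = 1929.83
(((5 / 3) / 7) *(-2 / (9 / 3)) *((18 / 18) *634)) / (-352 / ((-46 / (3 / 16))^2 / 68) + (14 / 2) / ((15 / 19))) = -134154400 / 11289831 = -11.88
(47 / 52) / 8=47 / 416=0.11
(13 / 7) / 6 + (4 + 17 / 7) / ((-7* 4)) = 47 / 588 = 0.08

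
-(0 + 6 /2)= -3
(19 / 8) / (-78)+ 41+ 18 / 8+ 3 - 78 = -19831 / 624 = -31.78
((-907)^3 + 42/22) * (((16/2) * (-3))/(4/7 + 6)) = 689435800368/253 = 2725042689.20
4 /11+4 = 48 /11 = 4.36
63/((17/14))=51.88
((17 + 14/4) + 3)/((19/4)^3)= 1504/6859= 0.22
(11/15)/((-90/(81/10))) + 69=34467/500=68.93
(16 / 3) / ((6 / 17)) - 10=46 / 9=5.11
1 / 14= 0.07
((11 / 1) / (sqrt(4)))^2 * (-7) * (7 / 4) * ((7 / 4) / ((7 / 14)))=-41503 / 32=-1296.97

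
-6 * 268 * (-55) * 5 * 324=143272800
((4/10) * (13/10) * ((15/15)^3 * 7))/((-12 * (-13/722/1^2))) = 2527/150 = 16.85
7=7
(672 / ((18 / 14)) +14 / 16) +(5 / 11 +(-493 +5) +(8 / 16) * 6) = 10295 / 264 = 39.00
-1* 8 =-8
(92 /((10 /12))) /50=276 /125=2.21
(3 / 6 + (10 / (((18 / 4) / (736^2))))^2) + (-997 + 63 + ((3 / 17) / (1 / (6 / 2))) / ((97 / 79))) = 387098866574729059 / 267138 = 1449059536923.72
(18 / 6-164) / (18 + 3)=-23 / 3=-7.67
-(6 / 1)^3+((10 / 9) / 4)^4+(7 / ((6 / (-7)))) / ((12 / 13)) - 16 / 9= -23789561 / 104976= -226.62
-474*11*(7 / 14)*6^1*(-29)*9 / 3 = 1360854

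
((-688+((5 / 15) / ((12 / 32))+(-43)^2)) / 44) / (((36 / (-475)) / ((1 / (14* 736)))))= -4967075 / 146893824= -0.03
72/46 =36/23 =1.57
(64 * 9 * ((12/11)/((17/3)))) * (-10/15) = -13824/187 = -73.93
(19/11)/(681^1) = 19/7491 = 0.00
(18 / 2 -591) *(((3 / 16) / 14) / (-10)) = 873 / 1120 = 0.78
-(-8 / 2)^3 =64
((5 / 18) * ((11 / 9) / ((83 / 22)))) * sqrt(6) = 0.22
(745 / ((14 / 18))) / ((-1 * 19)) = -6705 / 133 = -50.41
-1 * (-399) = 399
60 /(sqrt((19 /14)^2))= 840 /19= 44.21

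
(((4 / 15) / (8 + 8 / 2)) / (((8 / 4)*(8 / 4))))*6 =1 / 30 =0.03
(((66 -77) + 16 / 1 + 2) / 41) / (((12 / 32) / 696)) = 12992 / 41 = 316.88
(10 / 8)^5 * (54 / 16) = 10.30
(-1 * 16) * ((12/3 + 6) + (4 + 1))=-240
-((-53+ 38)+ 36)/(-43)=21/43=0.49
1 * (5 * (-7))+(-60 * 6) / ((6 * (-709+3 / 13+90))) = -70190 / 2011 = -34.90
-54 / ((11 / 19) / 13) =-13338 / 11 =-1212.55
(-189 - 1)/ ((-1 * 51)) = 3.73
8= 8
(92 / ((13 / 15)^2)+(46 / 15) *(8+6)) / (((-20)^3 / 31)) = -1624927 / 2535000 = -0.64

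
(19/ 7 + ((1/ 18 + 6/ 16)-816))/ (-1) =409679/ 504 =812.86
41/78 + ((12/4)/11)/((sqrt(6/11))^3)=41/78 + sqrt(66)/12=1.20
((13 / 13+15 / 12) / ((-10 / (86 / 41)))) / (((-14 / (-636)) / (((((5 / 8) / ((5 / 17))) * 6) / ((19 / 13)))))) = -40796379 / 218120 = -187.04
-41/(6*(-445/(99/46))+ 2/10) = 6765/204667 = 0.03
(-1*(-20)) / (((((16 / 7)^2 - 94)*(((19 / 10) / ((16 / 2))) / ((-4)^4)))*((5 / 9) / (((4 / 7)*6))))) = -1498.65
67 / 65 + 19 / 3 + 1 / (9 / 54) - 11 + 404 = 79241 / 195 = 406.36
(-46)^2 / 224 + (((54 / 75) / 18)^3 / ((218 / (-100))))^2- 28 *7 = -48484690234151 / 259896875000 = -186.55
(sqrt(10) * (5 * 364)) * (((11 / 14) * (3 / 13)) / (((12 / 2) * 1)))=55 * sqrt(10)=173.93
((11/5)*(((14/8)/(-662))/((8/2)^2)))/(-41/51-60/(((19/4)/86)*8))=74613/28038930560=0.00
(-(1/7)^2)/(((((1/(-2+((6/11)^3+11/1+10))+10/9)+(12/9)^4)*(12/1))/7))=-688635/250111148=-0.00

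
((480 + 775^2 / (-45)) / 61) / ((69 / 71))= -357485 / 1647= -217.05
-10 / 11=-0.91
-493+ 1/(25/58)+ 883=9808/25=392.32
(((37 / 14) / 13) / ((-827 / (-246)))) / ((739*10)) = 4551 / 556149230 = 0.00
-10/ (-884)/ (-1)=-5/ 442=-0.01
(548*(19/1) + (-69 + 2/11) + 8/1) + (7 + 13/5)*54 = 597827/55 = 10869.58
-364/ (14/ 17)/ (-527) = 26/ 31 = 0.84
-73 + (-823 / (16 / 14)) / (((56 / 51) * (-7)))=9269 / 448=20.69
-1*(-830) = 830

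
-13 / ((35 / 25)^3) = -1625 / 343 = -4.74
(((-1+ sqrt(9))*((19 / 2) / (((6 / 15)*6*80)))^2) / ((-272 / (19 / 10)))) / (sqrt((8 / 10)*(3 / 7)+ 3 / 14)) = -6859*sqrt(2730) / 7821066240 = -0.00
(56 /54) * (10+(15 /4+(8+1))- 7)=49 /3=16.33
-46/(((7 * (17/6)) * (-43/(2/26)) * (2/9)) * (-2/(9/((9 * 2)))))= -621/133042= -0.00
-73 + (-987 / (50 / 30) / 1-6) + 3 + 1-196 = -4316 / 5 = -863.20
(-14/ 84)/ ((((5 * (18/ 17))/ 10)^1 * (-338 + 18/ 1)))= 17/ 17280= 0.00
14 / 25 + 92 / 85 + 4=2398 / 425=5.64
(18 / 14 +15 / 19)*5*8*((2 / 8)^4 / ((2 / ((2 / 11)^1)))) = 345 / 11704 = 0.03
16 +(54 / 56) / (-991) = 443941 / 27748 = 16.00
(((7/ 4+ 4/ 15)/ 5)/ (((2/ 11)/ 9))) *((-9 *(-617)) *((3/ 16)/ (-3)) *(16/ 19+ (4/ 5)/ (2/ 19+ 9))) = -84723525909/ 13148000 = -6443.83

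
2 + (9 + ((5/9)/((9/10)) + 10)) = 1751/81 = 21.62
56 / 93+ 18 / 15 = 838 / 465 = 1.80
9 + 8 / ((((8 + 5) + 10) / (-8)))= 143 / 23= 6.22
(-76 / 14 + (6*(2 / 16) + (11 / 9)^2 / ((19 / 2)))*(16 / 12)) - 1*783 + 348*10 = 87027992 / 32319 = 2692.78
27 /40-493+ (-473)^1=-38613 /40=-965.32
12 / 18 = 0.67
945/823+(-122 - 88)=-171885/823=-208.85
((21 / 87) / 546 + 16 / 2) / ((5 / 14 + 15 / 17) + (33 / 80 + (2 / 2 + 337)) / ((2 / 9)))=172283440 / 32820243573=0.01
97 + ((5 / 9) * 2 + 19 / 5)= 4586 / 45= 101.91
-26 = -26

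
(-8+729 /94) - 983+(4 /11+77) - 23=-960463 /1034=-928.88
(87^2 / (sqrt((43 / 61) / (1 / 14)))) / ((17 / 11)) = 83259 * sqrt(36722) / 10234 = 1559.01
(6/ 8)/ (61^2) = 3/ 14884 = 0.00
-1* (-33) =33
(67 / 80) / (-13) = -67 / 1040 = -0.06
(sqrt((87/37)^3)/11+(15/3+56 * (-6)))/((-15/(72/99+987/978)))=38.28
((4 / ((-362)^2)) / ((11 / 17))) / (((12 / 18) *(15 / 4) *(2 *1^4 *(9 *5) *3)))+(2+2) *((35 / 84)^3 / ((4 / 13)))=4880024321 / 5189342400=0.94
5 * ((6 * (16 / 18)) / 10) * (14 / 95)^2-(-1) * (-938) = -25394782 / 27075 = -937.94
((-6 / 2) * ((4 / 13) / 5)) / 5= -12 / 325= -0.04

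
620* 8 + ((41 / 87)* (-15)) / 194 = 27904755 / 5626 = 4959.96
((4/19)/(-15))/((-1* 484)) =1/34485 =0.00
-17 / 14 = -1.21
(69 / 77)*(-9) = -621 / 77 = -8.06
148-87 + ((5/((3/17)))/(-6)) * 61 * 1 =-4087/18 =-227.06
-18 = -18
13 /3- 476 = -1415 /3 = -471.67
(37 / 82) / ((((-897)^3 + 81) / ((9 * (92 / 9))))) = -851 / 14795550936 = -0.00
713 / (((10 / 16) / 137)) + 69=781793 / 5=156358.60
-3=-3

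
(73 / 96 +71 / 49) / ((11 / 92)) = 239039 / 12936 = 18.48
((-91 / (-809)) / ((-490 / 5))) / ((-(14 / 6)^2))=0.00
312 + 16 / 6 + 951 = 3797 / 3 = 1265.67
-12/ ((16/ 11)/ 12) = -99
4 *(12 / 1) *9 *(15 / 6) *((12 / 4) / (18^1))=180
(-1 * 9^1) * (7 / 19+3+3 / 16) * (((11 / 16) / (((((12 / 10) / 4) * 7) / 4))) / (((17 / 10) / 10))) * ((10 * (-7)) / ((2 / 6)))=66886875 / 1292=51770.03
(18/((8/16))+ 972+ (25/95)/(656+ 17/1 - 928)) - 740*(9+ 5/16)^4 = -88340919056881/15876096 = -5564398.14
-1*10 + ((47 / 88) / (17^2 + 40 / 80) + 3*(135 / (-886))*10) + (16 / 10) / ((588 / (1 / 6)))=-120849905909 / 8295112980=-14.57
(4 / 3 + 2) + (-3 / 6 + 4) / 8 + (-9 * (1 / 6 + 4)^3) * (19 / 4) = -296513 / 96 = -3088.68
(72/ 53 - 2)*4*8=-1088/ 53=-20.53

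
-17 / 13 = -1.31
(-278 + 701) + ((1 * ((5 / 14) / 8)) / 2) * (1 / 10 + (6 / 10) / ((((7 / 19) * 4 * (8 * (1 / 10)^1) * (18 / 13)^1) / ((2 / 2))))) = 63674915 / 150528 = 423.01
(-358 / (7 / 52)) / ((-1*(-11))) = -241.77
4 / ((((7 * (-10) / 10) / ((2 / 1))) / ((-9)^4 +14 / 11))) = -577480 / 77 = -7499.74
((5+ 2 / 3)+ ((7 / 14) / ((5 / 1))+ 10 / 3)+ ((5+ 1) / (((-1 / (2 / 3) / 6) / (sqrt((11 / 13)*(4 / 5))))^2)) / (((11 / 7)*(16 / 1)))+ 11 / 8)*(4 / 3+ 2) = 6791 / 156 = 43.53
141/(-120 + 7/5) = -705/593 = -1.19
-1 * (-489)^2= -239121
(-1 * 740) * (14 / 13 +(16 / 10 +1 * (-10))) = 70448 / 13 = 5419.08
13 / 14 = 0.93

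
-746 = -746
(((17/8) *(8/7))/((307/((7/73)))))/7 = 17/156877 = 0.00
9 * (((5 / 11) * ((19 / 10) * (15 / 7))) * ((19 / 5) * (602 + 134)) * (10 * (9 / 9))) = 35868960 / 77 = 465830.65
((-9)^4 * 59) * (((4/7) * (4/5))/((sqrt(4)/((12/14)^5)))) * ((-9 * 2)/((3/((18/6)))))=-433451782656/588245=-736855.87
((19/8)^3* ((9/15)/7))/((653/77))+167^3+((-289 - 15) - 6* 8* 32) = 7782712082987/1671680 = 4655623.14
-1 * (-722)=722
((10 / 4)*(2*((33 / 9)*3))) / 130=11 / 26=0.42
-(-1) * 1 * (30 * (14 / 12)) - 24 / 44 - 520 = -5341 / 11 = -485.55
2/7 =0.29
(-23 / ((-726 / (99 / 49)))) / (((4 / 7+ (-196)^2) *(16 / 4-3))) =3 / 1800568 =0.00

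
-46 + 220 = 174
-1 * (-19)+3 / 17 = 19.18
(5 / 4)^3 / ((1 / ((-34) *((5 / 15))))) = -2125 / 96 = -22.14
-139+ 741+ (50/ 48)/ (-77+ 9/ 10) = 5497339/ 9132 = 601.99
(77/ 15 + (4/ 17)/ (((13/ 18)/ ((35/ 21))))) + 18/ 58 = 575528/ 96135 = 5.99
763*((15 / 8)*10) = 57225 / 4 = 14306.25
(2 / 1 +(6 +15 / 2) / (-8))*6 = 15 / 8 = 1.88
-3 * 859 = -2577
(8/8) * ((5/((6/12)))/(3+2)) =2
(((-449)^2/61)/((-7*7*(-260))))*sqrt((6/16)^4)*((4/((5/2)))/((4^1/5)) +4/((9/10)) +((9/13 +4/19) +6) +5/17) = 7423553623/14917535360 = 0.50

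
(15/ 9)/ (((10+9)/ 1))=5/ 57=0.09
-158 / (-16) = 79 / 8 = 9.88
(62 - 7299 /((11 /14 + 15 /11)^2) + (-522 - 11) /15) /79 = -2553050543 /129829785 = -19.66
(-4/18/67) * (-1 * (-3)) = -2/201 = -0.01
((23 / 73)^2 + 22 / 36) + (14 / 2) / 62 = 1224049 / 1486791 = 0.82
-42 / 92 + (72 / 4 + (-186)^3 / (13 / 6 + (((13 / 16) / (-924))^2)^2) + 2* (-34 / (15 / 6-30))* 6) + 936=-777473400774106783803388191 / 261866798442253031170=-2968965.16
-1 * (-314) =314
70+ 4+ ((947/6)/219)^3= 168736566779/2268747144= 74.37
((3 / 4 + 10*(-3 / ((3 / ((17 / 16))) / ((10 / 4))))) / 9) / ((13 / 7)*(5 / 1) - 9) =-2891 / 288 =-10.04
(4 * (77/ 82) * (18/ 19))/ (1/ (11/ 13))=30492/ 10127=3.01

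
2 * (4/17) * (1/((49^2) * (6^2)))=2/367353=0.00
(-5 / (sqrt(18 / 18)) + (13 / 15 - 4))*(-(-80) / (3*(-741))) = 1952 / 6669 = 0.29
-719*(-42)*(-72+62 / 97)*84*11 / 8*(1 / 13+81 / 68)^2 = -15169560189768369 / 37900616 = -400245742.44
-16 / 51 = -0.31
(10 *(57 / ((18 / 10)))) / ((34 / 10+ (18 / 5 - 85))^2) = 475 / 9126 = 0.05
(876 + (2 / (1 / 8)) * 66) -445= 1487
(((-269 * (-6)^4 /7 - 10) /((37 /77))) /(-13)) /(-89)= -3835634 /42809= -89.60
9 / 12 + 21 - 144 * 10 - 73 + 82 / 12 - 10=-17933 / 12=-1494.42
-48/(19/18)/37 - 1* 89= -63431/703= -90.23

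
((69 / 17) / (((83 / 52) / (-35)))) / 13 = -9660 / 1411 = -6.85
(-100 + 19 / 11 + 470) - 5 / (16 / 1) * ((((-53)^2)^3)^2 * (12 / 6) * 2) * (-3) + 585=81057719202359815557861 / 44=1842220890962723080860.48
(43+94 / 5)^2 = 95481 / 25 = 3819.24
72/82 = 36/41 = 0.88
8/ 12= 2/ 3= 0.67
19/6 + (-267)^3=-114204959/6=-19034159.83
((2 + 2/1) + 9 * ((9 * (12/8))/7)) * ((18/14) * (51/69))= 1989/98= 20.30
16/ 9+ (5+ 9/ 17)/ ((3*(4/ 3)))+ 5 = 2497/ 306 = 8.16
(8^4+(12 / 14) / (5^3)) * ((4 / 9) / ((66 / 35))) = 7168012 / 7425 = 965.39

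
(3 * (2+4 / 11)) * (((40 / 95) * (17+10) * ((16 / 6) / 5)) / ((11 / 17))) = 763776 / 11495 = 66.44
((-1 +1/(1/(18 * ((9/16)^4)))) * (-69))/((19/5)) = -9066945/622592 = -14.56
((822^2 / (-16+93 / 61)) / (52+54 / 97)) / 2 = -999505557 / 2250767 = -444.07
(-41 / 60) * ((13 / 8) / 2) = -533 / 960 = -0.56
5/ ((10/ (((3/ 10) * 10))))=3/ 2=1.50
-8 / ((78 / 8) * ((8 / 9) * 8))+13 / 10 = 1.18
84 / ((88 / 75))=1575 / 22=71.59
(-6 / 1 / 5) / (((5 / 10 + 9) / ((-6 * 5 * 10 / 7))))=720 / 133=5.41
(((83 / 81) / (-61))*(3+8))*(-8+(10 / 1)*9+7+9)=-18.11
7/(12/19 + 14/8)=532/181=2.94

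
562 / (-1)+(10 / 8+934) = 1493 / 4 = 373.25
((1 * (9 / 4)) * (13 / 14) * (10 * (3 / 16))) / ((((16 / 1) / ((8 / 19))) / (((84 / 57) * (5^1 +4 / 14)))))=64935 / 80864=0.80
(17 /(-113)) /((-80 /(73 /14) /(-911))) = -1130551 /126560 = -8.93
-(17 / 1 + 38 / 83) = -1449 / 83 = -17.46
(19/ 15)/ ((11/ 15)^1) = 19/ 11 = 1.73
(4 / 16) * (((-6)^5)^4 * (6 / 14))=2742118830047232 / 7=391731261435318.86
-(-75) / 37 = 75 / 37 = 2.03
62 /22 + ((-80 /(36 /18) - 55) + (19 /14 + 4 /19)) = -265137 /2926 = -90.61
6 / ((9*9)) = 0.07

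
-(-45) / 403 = 45 / 403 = 0.11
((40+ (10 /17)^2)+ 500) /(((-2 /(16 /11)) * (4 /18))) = -5621760 /3179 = -1768.41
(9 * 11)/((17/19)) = 1881/17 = 110.65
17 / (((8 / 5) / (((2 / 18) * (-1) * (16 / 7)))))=-170 / 63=-2.70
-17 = -17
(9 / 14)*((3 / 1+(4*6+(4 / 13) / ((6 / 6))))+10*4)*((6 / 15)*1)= 225 / 13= 17.31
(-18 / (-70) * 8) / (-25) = -0.08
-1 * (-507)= 507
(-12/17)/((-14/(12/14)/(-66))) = -2376/833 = -2.85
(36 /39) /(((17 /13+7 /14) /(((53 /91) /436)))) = 318 /466193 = 0.00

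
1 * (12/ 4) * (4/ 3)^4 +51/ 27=307/ 27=11.37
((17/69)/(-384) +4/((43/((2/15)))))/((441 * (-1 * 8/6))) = -0.00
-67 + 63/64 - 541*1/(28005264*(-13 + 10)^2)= -66556262389/1008189504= -66.02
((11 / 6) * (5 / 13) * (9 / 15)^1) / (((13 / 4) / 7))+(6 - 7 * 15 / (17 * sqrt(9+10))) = 5.49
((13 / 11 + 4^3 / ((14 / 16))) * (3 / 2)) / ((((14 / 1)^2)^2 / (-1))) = -17169 / 5916064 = -0.00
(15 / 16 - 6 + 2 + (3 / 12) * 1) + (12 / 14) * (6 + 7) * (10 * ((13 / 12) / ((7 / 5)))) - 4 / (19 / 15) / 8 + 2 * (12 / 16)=1258969 / 14896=84.52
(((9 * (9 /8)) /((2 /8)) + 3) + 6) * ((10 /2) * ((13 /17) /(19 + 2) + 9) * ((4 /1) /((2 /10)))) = 5322900 /119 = 44730.25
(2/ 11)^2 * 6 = 24/ 121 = 0.20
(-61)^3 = -226981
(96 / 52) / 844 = 6 / 2743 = 0.00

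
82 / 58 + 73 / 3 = 25.75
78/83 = 0.94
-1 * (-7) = 7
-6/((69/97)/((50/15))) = -1940/69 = -28.12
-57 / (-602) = 57 / 602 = 0.09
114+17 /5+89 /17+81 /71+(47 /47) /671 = 123.78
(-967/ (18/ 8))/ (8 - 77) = 3868/ 621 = 6.23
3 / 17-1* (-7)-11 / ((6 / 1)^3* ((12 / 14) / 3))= 51395 / 7344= 7.00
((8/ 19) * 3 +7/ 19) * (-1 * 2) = -62/ 19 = -3.26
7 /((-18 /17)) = -119 /18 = -6.61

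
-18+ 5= -13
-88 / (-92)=22 / 23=0.96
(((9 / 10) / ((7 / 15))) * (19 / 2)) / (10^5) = 513 / 2800000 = 0.00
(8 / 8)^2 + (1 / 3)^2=10 / 9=1.11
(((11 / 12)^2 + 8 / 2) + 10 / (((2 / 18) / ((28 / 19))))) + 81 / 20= 141.52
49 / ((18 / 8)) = 196 / 9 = 21.78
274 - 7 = 267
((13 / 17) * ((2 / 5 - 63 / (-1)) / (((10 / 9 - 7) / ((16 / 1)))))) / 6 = -98904 / 4505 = -21.95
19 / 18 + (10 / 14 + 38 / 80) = 2.24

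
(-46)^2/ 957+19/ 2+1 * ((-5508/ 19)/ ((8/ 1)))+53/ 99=-1308653/ 54549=-23.99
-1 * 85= -85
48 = 48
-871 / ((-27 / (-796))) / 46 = -558.23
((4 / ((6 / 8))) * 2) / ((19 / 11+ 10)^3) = 0.01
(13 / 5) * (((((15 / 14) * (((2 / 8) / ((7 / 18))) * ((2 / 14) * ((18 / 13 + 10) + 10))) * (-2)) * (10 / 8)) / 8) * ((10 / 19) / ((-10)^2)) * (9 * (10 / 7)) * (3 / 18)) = -56295 / 2919616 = -0.02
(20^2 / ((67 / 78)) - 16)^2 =907696384 / 4489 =202204.59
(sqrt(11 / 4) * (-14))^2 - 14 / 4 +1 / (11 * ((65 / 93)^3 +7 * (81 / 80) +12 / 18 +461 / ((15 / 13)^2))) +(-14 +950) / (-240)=3333486634378266 / 6270664081385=531.60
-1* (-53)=53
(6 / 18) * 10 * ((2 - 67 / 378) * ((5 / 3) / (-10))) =-3445 / 3402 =-1.01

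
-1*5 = -5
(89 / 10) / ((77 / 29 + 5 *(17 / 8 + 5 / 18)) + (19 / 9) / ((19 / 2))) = 92916 / 155465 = 0.60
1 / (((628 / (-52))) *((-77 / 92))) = 1196 / 12089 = 0.10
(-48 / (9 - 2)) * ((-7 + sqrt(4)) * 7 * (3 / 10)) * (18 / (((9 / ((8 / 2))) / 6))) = 3456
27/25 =1.08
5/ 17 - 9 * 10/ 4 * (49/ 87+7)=-83750/ 493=-169.88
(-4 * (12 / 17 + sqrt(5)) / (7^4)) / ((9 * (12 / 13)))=-13 * sqrt(5) / 64827 - 52 / 367353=-0.00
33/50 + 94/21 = 5393/1050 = 5.14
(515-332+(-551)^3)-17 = -167283985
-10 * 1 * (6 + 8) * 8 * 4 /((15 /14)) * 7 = -87808 /3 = -29269.33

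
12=12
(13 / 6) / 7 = 13 / 42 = 0.31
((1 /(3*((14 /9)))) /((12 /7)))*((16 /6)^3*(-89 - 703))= -5632 /3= -1877.33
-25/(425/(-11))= 11/17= 0.65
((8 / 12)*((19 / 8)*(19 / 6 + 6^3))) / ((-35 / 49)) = -485.82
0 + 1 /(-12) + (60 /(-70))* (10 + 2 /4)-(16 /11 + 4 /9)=-4349 /396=-10.98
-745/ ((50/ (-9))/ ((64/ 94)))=21456/ 235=91.30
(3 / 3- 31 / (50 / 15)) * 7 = -581 / 10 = -58.10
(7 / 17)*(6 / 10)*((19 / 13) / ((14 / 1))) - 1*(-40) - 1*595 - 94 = -1434233 / 2210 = -648.97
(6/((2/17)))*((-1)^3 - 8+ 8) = -51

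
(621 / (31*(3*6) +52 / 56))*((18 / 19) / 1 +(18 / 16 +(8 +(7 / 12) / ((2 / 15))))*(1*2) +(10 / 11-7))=39714192 / 1635425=24.28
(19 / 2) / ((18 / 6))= 19 / 6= 3.17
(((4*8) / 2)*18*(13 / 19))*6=22464 / 19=1182.32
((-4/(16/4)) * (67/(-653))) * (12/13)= 804/8489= 0.09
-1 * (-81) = 81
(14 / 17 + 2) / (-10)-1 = -109 / 85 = -1.28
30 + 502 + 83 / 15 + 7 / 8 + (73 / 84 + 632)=983873 / 840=1171.28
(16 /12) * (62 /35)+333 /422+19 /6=46656 /7385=6.32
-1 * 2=-2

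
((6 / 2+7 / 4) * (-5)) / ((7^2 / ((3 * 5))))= -1425 / 196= -7.27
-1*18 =-18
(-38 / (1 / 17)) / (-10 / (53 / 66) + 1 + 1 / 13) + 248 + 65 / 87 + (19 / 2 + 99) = 282332137 / 681906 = 414.03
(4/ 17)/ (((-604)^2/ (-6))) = -3/ 775234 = -0.00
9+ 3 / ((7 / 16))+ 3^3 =300 / 7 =42.86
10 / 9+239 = 2161 / 9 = 240.11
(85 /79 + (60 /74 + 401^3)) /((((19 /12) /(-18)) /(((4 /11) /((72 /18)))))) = -2142703584432 /32153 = -66640860.40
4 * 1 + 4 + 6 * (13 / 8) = 17.75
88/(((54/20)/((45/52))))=1100/39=28.21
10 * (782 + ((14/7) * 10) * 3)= 8420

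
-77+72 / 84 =-533 / 7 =-76.14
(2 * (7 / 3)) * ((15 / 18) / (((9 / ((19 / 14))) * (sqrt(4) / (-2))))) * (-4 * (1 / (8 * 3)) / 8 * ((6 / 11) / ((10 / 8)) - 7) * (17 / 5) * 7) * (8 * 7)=-5713547 / 53460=-106.88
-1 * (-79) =79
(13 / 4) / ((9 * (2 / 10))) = 65 / 36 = 1.81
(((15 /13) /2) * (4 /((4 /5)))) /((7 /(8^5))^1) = 1228800 /91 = 13503.30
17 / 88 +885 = 77897 / 88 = 885.19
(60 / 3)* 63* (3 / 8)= 945 / 2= 472.50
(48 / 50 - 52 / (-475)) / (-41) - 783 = -15249433 / 19475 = -783.03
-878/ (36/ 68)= -14926/ 9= -1658.44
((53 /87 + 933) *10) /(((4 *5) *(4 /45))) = 152295 /29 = 5251.55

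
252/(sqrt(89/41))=171.04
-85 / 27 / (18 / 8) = -340 / 243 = -1.40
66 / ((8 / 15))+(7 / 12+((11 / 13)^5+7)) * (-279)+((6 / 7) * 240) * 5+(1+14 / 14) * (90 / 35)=-2805166047 / 2599051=-1079.30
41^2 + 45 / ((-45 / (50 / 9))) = 15079 / 9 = 1675.44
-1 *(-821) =821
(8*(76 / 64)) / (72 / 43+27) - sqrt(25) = -4.67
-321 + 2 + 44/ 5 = -1551/ 5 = -310.20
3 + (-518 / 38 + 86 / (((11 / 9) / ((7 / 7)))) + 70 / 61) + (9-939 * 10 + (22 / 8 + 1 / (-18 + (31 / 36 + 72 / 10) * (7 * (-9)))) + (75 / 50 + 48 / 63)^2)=-550632061352258 / 59129823753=-9312.26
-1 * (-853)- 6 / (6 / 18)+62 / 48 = 20071 / 24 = 836.29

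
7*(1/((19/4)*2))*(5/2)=35/19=1.84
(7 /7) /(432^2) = 1 /186624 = 0.00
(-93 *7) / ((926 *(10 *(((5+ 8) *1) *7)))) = -93 / 120380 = -0.00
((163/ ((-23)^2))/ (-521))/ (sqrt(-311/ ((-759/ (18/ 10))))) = -163 * sqrt(1180245)/ 257143197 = -0.00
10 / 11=0.91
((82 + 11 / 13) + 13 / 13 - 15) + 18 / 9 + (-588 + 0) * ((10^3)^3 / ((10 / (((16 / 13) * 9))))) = -8467199999079 / 13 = -651323076852.23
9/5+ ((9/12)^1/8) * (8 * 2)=33/10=3.30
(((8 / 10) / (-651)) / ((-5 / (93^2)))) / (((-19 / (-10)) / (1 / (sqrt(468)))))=124*sqrt(13) / 8645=0.05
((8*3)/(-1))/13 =-24/13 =-1.85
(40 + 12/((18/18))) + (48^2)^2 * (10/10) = 5308468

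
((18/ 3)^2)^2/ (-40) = -162/ 5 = -32.40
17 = 17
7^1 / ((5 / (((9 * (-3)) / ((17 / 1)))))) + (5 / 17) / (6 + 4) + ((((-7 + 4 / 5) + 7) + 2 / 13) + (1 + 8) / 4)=4463 / 4420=1.01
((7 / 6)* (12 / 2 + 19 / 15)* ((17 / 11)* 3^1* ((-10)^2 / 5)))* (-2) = -51884 / 33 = -1572.24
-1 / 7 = -0.14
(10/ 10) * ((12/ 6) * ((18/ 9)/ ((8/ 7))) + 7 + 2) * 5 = 125/ 2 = 62.50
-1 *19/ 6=-19/ 6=-3.17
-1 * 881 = -881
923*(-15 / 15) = -923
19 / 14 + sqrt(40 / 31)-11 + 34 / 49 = -877 / 98 + 2*sqrt(310) / 31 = -7.81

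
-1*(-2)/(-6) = -1/3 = -0.33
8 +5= 13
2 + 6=8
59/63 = 0.94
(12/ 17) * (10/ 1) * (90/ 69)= 3600/ 391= 9.21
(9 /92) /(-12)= -3 /368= -0.01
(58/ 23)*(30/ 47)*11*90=1722600/ 1081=1593.52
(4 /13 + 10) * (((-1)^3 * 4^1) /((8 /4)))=-268 /13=-20.62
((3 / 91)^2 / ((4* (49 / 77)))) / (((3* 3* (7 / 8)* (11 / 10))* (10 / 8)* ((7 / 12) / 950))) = 182400 / 2840383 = 0.06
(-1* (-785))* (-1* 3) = -2355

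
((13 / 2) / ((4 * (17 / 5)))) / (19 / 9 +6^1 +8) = 117 / 3944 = 0.03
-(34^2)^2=-1336336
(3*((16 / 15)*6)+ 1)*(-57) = -5757 / 5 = -1151.40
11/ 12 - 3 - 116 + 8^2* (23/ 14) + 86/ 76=-18847/ 1596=-11.81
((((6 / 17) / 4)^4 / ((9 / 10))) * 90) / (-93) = -675 / 10356604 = -0.00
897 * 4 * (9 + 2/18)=98072/3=32690.67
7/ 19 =0.37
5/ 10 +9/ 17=35/ 34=1.03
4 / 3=1.33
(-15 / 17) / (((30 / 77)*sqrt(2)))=-77*sqrt(2) / 68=-1.60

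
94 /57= 1.65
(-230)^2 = 52900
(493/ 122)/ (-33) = -493/ 4026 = -0.12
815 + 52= 867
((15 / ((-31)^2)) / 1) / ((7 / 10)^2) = 0.03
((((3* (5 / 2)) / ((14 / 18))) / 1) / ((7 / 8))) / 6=90 / 49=1.84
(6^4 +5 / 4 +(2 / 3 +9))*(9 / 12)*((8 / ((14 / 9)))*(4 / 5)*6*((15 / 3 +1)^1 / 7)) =5081292 / 245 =20739.97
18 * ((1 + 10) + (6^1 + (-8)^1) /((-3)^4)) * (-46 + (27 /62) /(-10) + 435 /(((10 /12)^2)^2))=11794872397 /69750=169102.11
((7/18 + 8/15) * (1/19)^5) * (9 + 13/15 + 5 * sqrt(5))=6142/1671366825 + 83 * sqrt(5)/44569782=0.00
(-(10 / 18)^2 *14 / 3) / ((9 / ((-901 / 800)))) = 6307 / 34992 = 0.18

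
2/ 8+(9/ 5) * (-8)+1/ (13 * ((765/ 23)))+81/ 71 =-7347253/ 564876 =-13.01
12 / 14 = 6 / 7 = 0.86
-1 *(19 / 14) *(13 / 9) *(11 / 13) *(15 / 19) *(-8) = 220 / 21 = 10.48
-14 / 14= -1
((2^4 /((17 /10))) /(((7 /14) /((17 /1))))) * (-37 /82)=-5920 /41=-144.39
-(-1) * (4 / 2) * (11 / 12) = 11 / 6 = 1.83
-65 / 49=-1.33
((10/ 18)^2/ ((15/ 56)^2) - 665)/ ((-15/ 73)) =35160377/ 10935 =3215.40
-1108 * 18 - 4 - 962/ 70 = -698661/ 35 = -19961.74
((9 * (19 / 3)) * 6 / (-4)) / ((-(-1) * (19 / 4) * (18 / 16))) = -16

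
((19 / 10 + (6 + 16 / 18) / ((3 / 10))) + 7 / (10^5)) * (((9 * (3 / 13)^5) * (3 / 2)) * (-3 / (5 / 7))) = -342565354467 / 371293000000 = -0.92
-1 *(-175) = 175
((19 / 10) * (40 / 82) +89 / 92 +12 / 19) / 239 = 181019 / 17128652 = 0.01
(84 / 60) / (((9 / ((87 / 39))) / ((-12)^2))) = 3248 / 65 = 49.97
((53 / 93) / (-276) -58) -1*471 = -13578425 / 25668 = -529.00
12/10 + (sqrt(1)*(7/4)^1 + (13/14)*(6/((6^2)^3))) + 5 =4327409/544320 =7.95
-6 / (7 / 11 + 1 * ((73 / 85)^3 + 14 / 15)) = -60798375 / 22324618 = -2.72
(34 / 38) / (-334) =-17 / 6346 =-0.00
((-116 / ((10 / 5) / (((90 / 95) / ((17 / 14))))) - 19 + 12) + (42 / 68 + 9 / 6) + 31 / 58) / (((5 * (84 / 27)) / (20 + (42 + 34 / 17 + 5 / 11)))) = -539009451 / 2622760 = -205.51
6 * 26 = 156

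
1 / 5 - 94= -469 / 5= -93.80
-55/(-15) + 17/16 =227/48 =4.73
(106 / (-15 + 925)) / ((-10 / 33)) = -0.38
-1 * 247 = -247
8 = 8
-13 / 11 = -1.18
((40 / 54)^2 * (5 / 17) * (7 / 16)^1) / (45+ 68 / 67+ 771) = 1675 / 19382652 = 0.00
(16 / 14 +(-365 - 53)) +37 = -2659 / 7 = -379.86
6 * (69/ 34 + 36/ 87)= 7227/ 493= 14.66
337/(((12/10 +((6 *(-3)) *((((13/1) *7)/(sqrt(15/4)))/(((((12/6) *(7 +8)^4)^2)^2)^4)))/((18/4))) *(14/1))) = 33402100678040496529255325120244670689118038353626616299152374267578125000000000000 *sqrt(15)/5022440466507542639034314382961338154620796420851304128405826968944218527344379637938459040244487674442552815889939665794372558593749999999999999999999999991719 +705234348838767445564401644607487899211336830761203954696984870222584018214606640827191956900996810952975124564545694738626480102539062500000000000000000000000000/35157083265552798473240200680729367082345574945959128898840788782609529691410657465569213281711413721097869711229577660560607910156249999999999999999999999942033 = 20.06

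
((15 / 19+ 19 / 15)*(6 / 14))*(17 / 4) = 4981 / 1330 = 3.75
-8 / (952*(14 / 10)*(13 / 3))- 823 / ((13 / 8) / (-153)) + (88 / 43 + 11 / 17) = 36083594896 / 465647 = 77491.31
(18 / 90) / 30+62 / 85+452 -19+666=2804327 / 2550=1099.74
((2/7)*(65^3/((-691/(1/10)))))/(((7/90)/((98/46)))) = -4943250/15893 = -311.03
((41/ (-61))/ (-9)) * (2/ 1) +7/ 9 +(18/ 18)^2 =1058/ 549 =1.93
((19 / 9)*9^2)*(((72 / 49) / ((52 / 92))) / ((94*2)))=70794 / 29939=2.36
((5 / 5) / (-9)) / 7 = -0.02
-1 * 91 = -91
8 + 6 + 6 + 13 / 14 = 293 / 14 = 20.93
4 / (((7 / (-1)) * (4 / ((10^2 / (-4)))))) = 3.57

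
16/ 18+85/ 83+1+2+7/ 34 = 130009/ 25398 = 5.12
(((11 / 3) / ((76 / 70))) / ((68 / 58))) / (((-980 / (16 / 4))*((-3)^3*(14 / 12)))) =319 / 854658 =0.00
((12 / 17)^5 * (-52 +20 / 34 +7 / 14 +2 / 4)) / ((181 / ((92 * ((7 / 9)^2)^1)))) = -11868229632 / 4368899989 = -2.72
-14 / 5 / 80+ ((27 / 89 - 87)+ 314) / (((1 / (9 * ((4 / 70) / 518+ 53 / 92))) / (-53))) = -6624350417311 / 106034600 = -62473.48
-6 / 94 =-3 / 47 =-0.06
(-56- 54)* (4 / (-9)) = 440 / 9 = 48.89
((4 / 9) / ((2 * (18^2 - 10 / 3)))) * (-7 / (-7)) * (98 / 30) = 49 / 21645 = 0.00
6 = 6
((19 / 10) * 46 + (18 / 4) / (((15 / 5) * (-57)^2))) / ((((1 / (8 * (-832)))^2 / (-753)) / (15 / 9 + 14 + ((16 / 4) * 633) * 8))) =-64010798156802818048 / 1083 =-59105076783751447.87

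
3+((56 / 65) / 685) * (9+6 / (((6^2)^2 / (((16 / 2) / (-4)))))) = 3620119 / 1202175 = 3.01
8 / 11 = 0.73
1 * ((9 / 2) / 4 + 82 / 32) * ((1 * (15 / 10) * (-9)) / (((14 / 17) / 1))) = -27081 / 448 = -60.45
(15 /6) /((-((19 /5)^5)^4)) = -476837158203125 /75179946915091916386711202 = -0.00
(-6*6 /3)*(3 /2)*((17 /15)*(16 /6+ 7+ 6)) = -1598 /5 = -319.60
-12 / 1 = -12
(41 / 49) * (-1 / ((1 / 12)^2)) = -5904 / 49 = -120.49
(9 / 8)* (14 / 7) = 9 / 4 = 2.25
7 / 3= 2.33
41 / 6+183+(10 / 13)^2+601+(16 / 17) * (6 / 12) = 13650697 / 17238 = 791.90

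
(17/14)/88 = 17/1232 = 0.01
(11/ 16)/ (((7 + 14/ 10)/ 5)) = 275/ 672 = 0.41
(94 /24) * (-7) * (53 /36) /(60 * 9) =-0.07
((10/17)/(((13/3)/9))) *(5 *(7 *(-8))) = -75600/221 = -342.08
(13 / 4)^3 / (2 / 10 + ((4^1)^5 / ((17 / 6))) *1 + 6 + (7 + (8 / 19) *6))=3548155 / 38980992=0.09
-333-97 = -430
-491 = -491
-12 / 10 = -6 / 5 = -1.20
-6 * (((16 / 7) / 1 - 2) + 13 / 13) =-54 / 7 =-7.71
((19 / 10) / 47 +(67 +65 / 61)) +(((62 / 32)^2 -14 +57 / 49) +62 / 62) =10793260943 / 179818240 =60.02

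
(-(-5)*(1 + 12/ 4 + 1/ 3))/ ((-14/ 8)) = -260/ 21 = -12.38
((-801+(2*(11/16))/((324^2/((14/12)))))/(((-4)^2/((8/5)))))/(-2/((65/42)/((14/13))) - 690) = 682103801899/5887652023296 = 0.12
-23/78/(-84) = 23/6552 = 0.00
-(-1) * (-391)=-391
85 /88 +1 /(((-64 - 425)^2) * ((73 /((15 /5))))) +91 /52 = 1390648117 /512037768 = 2.72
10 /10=1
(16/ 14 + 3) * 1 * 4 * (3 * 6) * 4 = 8352/ 7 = 1193.14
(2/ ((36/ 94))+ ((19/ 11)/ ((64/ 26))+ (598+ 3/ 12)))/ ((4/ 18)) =1914023/ 704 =2718.78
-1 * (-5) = 5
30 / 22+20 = 235 / 11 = 21.36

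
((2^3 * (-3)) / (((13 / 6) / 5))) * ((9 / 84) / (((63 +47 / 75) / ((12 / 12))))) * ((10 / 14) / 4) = -0.02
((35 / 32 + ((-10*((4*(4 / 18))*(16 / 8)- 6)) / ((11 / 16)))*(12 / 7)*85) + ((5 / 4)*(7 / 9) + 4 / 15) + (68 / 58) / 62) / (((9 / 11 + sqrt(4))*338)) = 892272549017 / 94950797760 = 9.40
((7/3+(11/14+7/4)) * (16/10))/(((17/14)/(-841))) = -1375876/255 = -5395.59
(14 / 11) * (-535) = -7490 / 11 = -680.91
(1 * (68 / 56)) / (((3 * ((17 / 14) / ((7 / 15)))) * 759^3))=7 / 19676046555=0.00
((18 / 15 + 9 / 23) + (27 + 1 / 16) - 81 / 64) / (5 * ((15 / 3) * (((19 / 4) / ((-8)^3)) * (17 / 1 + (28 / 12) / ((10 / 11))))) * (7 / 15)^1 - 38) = -116108352 / 170073845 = -0.68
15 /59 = 0.25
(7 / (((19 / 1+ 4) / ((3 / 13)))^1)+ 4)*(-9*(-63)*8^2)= 44162496 / 299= 147700.66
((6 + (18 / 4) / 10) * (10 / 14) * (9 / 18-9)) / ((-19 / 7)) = 14.43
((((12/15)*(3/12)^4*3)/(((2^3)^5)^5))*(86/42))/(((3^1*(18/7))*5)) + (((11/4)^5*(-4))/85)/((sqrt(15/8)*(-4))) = 43/3264099712959498771706675200 + 161051*sqrt(30)/652800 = 1.35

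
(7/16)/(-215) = -7/3440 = -0.00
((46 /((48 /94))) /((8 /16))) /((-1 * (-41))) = 1081 /246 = 4.39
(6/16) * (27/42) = 27/112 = 0.24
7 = 7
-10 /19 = -0.53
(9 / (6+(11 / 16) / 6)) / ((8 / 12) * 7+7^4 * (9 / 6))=5184 / 12700919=0.00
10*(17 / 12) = 85 / 6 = 14.17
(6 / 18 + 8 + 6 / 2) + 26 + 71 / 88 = 10069 / 264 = 38.14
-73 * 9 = -657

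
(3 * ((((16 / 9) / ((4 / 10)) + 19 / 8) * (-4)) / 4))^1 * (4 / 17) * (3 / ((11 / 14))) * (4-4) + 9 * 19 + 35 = 206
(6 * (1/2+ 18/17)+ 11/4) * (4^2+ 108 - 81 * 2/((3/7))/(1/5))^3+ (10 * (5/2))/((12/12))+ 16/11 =-12465354292075/187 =-66659648620.72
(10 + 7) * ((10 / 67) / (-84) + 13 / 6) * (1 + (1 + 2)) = 207128 / 1407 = 147.21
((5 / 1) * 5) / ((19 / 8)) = 200 / 19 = 10.53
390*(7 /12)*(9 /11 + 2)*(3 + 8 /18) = 437255 /198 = 2208.36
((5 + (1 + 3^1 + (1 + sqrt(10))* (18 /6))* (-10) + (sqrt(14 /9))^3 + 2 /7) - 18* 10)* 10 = -17130 /7 - 300* sqrt(10) + 140* sqrt(14) /27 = -3376.42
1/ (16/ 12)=3/ 4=0.75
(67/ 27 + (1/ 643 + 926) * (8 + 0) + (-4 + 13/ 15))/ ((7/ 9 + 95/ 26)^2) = 1303995758208/ 3457311335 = 377.17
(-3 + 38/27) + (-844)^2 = 19233029/27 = 712334.41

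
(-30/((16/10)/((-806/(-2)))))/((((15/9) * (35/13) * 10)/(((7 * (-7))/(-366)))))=-110019/4880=-22.54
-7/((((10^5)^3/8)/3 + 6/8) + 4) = -84/500000000000057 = -0.00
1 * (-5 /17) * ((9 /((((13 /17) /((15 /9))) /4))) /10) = -30 /13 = -2.31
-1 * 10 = -10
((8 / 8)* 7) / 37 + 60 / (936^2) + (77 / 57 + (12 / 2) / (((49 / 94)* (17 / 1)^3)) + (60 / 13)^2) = 282257557158427 / 12355736007888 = 22.84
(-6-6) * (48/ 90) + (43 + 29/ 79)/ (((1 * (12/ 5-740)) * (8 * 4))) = -149215049/ 23308160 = -6.40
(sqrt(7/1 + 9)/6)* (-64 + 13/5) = -614/15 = -40.93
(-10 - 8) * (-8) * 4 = 576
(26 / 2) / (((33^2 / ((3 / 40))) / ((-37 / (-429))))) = 37 / 479160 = 0.00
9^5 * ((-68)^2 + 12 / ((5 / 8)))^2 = 31826386854144 / 25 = 1273055474165.76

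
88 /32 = 11 /4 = 2.75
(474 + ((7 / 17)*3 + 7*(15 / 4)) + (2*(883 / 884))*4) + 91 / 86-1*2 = 19330409 / 38012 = 508.53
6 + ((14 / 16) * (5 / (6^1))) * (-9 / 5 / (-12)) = 6.11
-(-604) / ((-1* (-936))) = 151 / 234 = 0.65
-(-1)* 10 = 10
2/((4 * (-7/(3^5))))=-243/14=-17.36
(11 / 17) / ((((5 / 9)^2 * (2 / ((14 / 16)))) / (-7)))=-6.42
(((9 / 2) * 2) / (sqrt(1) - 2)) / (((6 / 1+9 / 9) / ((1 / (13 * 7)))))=-9 / 637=-0.01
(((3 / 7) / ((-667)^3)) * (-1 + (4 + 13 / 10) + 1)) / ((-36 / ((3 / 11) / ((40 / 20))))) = 53 / 1827924332080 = 0.00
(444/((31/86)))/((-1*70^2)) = -9546/37975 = -0.25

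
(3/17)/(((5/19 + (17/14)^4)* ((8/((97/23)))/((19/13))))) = 168151634/3014183419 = 0.06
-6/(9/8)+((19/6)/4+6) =35/24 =1.46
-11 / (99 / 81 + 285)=-99 / 2576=-0.04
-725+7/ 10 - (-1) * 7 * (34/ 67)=-482901/ 670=-720.75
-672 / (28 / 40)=-960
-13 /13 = -1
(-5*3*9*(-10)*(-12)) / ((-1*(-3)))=-5400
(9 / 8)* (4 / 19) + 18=18.24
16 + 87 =103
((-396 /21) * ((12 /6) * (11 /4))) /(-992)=363 /3472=0.10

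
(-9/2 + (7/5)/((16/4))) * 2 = -83/10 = -8.30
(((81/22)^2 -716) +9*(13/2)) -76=-348453/484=-719.94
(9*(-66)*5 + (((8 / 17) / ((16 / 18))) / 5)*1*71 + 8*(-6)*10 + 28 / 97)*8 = -227047096 / 8245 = -27537.55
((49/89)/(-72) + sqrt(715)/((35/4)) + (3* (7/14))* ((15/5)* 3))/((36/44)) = 44* sqrt(715)/315 + 951049/57672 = 20.23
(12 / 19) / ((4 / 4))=12 / 19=0.63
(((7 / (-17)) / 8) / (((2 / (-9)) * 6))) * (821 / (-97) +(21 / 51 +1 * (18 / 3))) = -8883 / 112132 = -0.08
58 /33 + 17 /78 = 565 /286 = 1.98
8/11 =0.73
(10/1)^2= 100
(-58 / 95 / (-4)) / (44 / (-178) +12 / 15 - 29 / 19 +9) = 2581 / 135728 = 0.02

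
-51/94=-0.54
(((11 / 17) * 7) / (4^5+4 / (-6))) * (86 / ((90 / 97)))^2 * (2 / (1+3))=1339587557 / 70456500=19.01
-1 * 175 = -175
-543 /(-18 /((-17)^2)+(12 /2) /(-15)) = 784635 /668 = 1174.60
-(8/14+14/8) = -65/28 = -2.32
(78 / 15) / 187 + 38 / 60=3709 / 5610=0.66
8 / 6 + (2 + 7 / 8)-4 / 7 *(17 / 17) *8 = -61 / 168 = -0.36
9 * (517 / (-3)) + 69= -1482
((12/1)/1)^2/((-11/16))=-2304/11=-209.45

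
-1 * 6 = -6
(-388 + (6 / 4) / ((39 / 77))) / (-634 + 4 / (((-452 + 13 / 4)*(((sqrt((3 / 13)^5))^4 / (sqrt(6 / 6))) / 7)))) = 1061095472505 / 403191116134508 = 0.00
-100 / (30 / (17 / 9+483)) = -43640 / 27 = -1616.30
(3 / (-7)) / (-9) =1 / 21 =0.05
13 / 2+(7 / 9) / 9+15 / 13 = 16301 / 2106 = 7.74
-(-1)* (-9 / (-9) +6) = 7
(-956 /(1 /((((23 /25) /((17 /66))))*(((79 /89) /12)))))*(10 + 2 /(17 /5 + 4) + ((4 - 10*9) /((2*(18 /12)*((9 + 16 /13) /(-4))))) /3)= -5926442746664 /1675231425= -3537.69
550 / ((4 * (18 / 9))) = 275 / 4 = 68.75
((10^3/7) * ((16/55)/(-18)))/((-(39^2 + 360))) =1600/1303533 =0.00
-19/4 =-4.75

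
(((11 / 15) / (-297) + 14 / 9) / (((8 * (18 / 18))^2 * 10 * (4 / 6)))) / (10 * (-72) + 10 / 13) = -481 / 95040000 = -0.00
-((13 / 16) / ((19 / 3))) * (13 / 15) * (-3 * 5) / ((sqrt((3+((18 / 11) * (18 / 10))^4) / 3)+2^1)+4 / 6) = -13918100625 / 59392412854+13803075 * sqrt(238733137) / 475139302832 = 0.21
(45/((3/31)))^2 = 216225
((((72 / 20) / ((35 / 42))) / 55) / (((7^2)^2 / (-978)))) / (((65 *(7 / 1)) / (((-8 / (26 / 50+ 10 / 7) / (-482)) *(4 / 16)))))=-105624 / 705406777075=-0.00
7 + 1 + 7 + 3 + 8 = 26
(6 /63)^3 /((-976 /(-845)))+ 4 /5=4523593 /5649210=0.80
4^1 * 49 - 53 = 143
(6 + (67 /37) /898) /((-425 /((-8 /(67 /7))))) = 0.01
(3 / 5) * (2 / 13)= 6 / 65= 0.09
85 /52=1.63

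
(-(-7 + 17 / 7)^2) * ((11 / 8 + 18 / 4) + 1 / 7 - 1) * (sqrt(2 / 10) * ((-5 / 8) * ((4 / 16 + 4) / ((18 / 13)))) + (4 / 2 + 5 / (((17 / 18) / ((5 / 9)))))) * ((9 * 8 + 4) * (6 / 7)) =-196816896 / 5831 + 18878704 * sqrt(5) / 7203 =-27892.92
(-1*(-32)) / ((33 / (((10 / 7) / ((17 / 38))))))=12160 / 3927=3.10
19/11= 1.73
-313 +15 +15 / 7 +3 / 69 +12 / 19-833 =-3451109 / 3059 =-1128.18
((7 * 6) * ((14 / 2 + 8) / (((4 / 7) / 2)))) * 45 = 99225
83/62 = 1.34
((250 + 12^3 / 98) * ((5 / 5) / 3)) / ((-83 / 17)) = -2686 / 147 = -18.27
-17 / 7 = -2.43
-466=-466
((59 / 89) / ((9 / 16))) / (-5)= -944 / 4005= -0.24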